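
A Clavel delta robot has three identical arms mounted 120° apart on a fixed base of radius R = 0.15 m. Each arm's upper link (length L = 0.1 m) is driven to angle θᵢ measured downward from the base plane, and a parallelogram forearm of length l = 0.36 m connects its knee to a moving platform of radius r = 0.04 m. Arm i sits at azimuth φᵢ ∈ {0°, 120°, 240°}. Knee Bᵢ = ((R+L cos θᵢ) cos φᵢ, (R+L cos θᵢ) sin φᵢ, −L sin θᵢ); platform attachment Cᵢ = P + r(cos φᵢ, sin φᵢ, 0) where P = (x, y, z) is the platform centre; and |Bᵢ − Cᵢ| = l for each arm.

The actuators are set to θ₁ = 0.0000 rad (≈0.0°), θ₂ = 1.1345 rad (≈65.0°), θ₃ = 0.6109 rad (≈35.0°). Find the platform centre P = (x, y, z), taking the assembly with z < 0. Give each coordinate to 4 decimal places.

(0.1021, -0.0592, -0.3383)

φ1=0.0°: virtual centre (0.2100, 0.0000, 0.0000), radius l
arm 2 at φ=120.0°: ρ2 = 0.1523;  O2 = (-0.0761, 0.1319, -0.0906)
φ3=240.0°: virtual centre (-0.0960, -0.1662, -0.0574), radius l
eliminate P² terms by subtracting sphere 1 from 2 and 3
linear system: -0.5723x+0.2637y = -0.0127−-0.1813z; -0.6119x+-0.3324y = -0.0040−-0.1147z
Cramer: x(z) = 0.0150-0.2574z;  y(z) = -0.0156+0.1288z
quadratic in z: (1.0828)z²+(0.0964)z+(-0.0913)=0, √Δ=0.6363 → z ∈ {-0.3383, 0.2493}; z = -0.3383 (taking z<0)
x = 0.1021, y = -0.0592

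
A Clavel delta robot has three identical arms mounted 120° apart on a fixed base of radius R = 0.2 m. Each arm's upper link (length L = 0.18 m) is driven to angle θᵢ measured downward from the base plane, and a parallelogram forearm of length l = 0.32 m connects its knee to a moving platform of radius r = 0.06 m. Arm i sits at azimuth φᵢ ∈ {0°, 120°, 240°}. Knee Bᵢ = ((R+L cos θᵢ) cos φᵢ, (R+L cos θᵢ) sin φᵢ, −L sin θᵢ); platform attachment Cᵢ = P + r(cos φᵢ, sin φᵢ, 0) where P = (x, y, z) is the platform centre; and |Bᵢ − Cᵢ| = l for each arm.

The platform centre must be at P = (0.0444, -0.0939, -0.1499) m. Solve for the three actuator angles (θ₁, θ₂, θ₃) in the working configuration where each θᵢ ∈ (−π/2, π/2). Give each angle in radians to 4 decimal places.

θ₁ = 0.0874, θ₂ = 1.1343, θ₃ = -0.0870

arm 1 (φ=0.0°): x'=0.0444, y'=-0.0939
  e−x'=0.0956;  (l²−L²−(e−x')²−y'²−z²)/2L = 0.0821
  γ=atan2(-0.1499,0.0956)=-1.0031;  ψ=arccos(0.4621)=1.0905;  θ1=γ+ψ≈0.0874
rotate P by −φ2: (-0.1035, 0.0085, -0.1499)
  e−x'=0.2435;  (l²−L²−(e−x')²−y'²−z²)/2L = -0.0329
  θ2 = atan2(B,A) + arccos(C/0.2860) = 1.1343
rotate P by −φ3: (0.0591, 0.0854, -0.1499)
  e−x'=0.0809;  (l²−L²−(e−x')²−y'²−z²)/2L = 0.0936
  θ3 = atan2(B,A) + arccos(C/0.1703) = -0.0870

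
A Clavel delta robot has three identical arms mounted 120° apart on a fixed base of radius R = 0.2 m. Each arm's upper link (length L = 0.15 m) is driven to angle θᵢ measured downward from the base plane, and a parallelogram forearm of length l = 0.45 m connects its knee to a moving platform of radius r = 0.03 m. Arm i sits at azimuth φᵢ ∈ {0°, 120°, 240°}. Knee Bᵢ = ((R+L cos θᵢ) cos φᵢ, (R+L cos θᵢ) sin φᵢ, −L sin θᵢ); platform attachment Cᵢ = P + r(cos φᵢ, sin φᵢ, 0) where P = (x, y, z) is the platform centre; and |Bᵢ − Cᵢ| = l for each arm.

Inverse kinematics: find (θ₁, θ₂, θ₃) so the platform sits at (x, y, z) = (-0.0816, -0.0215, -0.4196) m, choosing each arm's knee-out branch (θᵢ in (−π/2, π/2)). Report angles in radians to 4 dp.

θ₁ = 0.9600, θ₂ = 0.5237, θ₃ = 0.3491

φ1=0.0° → target in arm frame (-0.0816, -0.0215)
  A=0.2516, B=-0.4196, C=(l²−L²−A²−y'²−z²)/(2L)=-0.1994
  √(A²+B²)=0.4893;  θ1 = -1.0307+1.9906 ≈ 0.9600
arm 2 (φ=120.0°): x'=0.0222, y'=0.0814
  e−x'=0.1478;  (l²−L²−(e−x')²−y'²−z²)/2L = -0.0818
  γ=atan2(-0.4196,0.1478)=-1.2321;  ψ=arccos(-0.1839)=1.7557;  θ2=γ+ψ≈0.5237
rotate P by −φ3: (0.0594, -0.0599, -0.4196)
  A cos θ + B sin θ = C:  0.1106·cos θ + -0.4196·sin θ = -0.0396
  γ=atan2(-0.4196,0.1106)=-1.3131;  ψ=arccos(-0.0913)=1.6622;  θ3=γ+ψ≈0.3491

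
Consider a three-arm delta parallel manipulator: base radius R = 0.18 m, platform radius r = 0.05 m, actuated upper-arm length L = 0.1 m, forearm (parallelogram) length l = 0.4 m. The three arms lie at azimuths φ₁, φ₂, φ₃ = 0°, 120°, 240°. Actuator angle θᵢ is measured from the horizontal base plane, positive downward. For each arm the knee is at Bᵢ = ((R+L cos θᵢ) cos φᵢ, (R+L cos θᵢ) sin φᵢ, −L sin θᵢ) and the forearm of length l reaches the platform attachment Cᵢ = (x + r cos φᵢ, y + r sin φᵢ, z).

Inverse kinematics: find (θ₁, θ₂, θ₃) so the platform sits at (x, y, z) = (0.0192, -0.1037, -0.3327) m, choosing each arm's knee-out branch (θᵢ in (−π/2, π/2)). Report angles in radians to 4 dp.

θ₁ = 0.0872, θ₂ = 0.7848, θ₃ = -0.3495

rotate P by −φ1: (0.0192, -0.1037, -0.3327)
  A=0.1108, B=-0.3327, C=(l²−L²−A²−y'²−z²)/(2L)=0.0814
  γ=atan2(-0.3327,0.1108)=-1.2493;  ψ=arccos(0.2321)=1.3365;  θ1=γ+ψ≈0.0872
arm 2 (φ=120.0°): x'=-0.0994, y'=0.0352
  A cos θ + B sin θ = C:  0.2294·cos θ + -0.3327·sin θ = -0.0728
  √(A²+B²)=0.4041;  θ2 = -0.9671+1.7519 ≈ 0.7848
rotate P by −φ3: (0.0802, 0.0685, -0.3327)
  A=0.0498, B=-0.3327, C=(l²−L²−A²−y'²−z²)/(2L)=0.1607
  θ3 = atan2(B,A) + arccos(C/0.3364) = -0.3495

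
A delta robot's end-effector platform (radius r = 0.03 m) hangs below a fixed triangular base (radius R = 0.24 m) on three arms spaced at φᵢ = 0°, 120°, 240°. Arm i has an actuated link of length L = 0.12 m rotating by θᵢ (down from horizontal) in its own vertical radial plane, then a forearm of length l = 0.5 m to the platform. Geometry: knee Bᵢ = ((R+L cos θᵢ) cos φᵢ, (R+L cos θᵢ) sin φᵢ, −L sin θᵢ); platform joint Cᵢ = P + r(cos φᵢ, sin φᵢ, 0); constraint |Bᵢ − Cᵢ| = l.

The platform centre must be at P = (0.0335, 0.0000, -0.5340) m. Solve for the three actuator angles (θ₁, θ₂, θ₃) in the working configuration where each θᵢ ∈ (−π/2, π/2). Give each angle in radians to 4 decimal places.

φ1=0.0° → target in arm frame (0.0335, 0.0000)
  A cos θ + B sin θ = C:  0.1765·cos θ + -0.5340·sin θ = -0.3363
  γ=atan2(-0.5340,0.1765)=-1.2516;  ψ=arccos(-0.5979)=2.2117;  θ1=γ+ψ≈0.9601
φ2=120.0° → target in arm frame (-0.0167, -0.0290)
  e−x'=0.2267;  (l²−L²−(e−x')²−y'²−z²)/2L = -0.4242
  θ2 = atan2(B,A) + arccos(C/0.5801) = 1.2217
φ3=240.0° → target in arm frame (-0.0168, 0.0290)
  A cos θ + B sin θ = C:  0.2268·cos θ + -0.5340·sin θ = -0.4242
  √(A²+B²)=0.5801;  θ3 = -1.1692+2.3909 ≈ 1.2217

θ₁ = 0.9601, θ₂ = 1.2217, θ₃ = 1.2217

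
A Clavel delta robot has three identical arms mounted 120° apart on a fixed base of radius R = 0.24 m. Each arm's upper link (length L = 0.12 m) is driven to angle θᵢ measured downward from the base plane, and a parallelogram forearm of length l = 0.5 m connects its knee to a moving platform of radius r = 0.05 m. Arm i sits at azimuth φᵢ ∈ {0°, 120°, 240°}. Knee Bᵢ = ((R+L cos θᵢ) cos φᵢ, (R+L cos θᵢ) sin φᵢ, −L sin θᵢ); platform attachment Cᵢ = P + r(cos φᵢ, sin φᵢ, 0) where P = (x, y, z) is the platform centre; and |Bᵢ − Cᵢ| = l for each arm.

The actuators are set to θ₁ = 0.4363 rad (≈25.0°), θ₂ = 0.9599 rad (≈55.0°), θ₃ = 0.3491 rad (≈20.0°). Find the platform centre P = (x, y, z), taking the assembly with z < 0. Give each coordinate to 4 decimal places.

(0.0311, -0.0735, -0.4666)

φ1=0.0°: virtual centre (0.2988, 0.0000, -0.0507), radius l
arm 2 at φ=120.0°: ρ2 = 0.2588;  O2 = (-0.1294, 0.2242, -0.0983)
φ3=240.0°: virtual centre (-0.1514, -0.2622, -0.0410), radius l
subtract pairs → two planes through P
linear system: -0.8563x+0.4483y = -0.0152−-0.0952z; -0.9003x+-0.5244y = 0.0015−0.0193z
Cramer: x(z) = 0.0085-0.0484z;  y(z) = -0.0175+0.1199z
into |P−O₁|² = l²: 1.0167z² + 0.1253z + -0.1629 = 0;  Δ = 0.6781;  z = -0.4666 or 0.3434 → z<0 root = -0.4666
x = 0.0311, y = -0.0735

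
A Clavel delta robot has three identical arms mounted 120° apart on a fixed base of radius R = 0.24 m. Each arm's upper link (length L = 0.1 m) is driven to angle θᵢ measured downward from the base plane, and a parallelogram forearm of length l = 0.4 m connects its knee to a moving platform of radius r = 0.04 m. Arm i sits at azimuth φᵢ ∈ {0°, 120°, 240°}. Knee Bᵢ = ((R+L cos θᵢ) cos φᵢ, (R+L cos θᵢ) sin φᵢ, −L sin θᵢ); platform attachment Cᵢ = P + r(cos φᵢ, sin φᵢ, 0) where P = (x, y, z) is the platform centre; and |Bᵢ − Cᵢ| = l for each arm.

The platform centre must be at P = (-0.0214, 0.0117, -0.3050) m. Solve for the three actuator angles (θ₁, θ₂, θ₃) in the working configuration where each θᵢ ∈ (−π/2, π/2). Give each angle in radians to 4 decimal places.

φ1=0.0° → target in arm frame (-0.0214, 0.0117)
  e−x'=0.2214;  (l²−L²−(e−x')²−y'²−z²)/2L = 0.0391
  θ1 = atan2(B,A) + arccos(C/0.3769) = 0.5240
rotate P by −φ2: (0.0208, 0.0127, -0.3050)
  e−x'=0.1792;  (l²−L²−(e−x')²−y'²−z²)/2L = 0.1236
  √(A²+B²)=0.3537;  θ2 = -1.0397+1.2140 ≈ 0.1743
rotate P by −φ3: (0.0006, -0.0244, -0.3050)
  A cos θ + B sin θ = C:  0.1994·cos θ + -0.3050·sin θ = 0.0830
  γ=atan2(-0.3050,0.1994)=-0.9917;  ψ=arccos(0.2279)=1.3409;  θ3=γ+ψ≈0.3492

θ₁ = 0.5240, θ₂ = 0.1743, θ₃ = 0.3492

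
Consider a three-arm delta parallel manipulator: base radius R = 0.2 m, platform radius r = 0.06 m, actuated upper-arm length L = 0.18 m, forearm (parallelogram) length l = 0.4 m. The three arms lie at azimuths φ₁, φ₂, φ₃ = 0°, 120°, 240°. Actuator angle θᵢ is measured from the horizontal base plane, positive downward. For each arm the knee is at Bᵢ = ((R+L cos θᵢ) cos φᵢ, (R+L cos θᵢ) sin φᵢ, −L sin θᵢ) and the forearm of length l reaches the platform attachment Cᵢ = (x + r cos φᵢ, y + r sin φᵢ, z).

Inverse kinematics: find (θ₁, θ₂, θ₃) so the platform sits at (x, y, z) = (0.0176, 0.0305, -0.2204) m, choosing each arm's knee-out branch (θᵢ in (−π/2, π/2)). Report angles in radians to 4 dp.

rotate P by −φ1: (0.0176, 0.0305, -0.2204)
  e−x'=0.1224;  (l²−L²−(e−x')²−y'²−z²)/2L = 0.1753
  √(A²+B²)=0.2521;  θ1 = -1.0639+0.8018 ≈ -0.2620
φ2=120.0° → target in arm frame (0.0176, -0.0305)
  e−x'=0.1224;  (l²−L²−(e−x')²−y'²−z²)/2L = 0.1753
  θ2 = atan2(B,A) + arccos(C/0.2521) = -0.2621
arm 3 (φ=240.0°): x'=-0.0352, y'=0.0000
  A=0.1752, B=-0.2204, C=(l²−L²−A²−y'²−z²)/(2L)=0.1342
  √(A²+B²)=0.2816;  θ3 = -0.8991+1.0738 ≈ 0.1747

θ₁ = -0.2620, θ₂ = -0.2621, θ₃ = 0.1747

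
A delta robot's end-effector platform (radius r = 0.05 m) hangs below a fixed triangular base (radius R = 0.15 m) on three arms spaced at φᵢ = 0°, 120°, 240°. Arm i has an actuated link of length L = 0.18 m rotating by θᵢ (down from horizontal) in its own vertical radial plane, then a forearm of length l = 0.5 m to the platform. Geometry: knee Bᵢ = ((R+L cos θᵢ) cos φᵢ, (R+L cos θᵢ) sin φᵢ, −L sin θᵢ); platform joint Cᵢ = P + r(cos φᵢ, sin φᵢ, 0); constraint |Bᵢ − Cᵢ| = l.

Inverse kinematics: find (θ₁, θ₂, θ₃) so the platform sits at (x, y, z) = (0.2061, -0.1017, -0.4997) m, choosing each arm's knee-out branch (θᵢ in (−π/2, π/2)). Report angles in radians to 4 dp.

arm 1 (φ=0.0°): x'=0.2061, y'=-0.1017
  A cos θ + B sin θ = C:  -0.1061·cos θ + -0.4997·sin θ = -0.1492
  θ1 = atan2(B,A) + arccos(C/0.5108) = 0.0871
arm 2 (φ=120.0°): x'=-0.1911, y'=-0.1276
  A cos θ + B sin θ = C:  0.2911·cos θ + -0.4997·sin θ = -0.3698
  √(A²+B²)=0.5783;  θ2 = -1.0433+2.2647 ≈ 1.2214
φ3=240.0° → target in arm frame (-0.0150, 0.2293)
  e−x'=0.1150;  (l²−L²−(e−x')²−y'²−z²)/2L = -0.2720
  γ=atan2(-0.4997,0.1150)=-1.3446;  ψ=arccos(-0.5304)=2.1299;  θ3=γ+ψ≈0.7853

θ₁ = 0.0871, θ₂ = 1.2214, θ₃ = 0.7853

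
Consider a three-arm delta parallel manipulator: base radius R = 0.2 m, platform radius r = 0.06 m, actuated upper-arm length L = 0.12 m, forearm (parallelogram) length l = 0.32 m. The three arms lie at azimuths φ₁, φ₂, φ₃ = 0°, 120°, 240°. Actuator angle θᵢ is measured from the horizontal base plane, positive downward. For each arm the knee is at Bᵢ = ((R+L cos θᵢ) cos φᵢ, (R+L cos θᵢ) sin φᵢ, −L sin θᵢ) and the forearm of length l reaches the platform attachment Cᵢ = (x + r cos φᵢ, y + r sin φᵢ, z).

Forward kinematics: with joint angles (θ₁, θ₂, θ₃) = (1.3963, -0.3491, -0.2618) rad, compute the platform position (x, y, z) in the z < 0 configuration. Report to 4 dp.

(-0.1498, 0.0040, -0.1949)

arm 1 at φ=0.0°: e+L cos θ1 = 0.1608;  S1 = (0.1608, 0.0000, -0.1182)
S2 = (0.2528·cos120.0°, 0.2528·sin120.0°, 0.0410) = (-0.1264, 0.2189, 0.0410)
arm 3 at φ=240.0°: e+L cos θ3 = 0.2559;  S3 = (-0.1280, -0.2216, 0.0311)
eliminate P² terms by subtracting sphere 1 from 2 and 3
plane₁₂: -0.5744x+0.4378y+0.3184z = 0.0257
Cramer: x(z) = -0.0454+0.5356z;  y(z) = -0.0008-0.0246z
sphere 1 gives Az²+Bz+C=0 with A=1.2875, B=0.0154, C=-0.0459;  B²−4AC=0.2365;  roots -0.1949, 0.1829;  negative root z = -0.1949
x = -0.1498, y = 0.0040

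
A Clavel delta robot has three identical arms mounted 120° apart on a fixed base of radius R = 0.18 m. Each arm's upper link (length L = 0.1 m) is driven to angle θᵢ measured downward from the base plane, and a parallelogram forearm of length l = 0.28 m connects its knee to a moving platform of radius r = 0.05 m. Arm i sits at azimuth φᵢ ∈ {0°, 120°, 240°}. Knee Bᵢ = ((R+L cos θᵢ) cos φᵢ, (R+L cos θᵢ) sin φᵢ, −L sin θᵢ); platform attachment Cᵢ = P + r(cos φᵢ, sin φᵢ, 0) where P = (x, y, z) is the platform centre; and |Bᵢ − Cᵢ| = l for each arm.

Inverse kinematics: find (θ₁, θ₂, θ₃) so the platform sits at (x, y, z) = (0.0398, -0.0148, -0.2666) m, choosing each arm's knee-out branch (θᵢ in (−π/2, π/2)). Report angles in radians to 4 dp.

θ₁ = 0.5235, θ₂ = 1.0468, θ₃ = 0.8726

rotate P by −φ1: (0.0398, -0.0148, -0.2666)
  e−x'=0.0902;  (l²−L²−(e−x')²−y'²−z²)/2L = -0.0552
  θ1 = atan2(B,A) + arccos(C/0.2814) = 0.5235
arm 2 (φ=120.0°): x'=-0.0327, y'=-0.0271
  A cos θ + B sin θ = C:  0.1627·cos θ + -0.2666·sin θ = -0.1494
  √(A²+B²)=0.3123;  θ2 = -1.0228+2.0696 ≈ 1.0468
arm 3 (φ=240.0°): x'=-0.0071, y'=0.0419
  e−x'=0.1371;  (l²−L²−(e−x')²−y'²−z²)/2L = -0.1161
  √(A²+B²)=0.2998;  θ3 = -1.0959+1.9685 ≈ 0.8726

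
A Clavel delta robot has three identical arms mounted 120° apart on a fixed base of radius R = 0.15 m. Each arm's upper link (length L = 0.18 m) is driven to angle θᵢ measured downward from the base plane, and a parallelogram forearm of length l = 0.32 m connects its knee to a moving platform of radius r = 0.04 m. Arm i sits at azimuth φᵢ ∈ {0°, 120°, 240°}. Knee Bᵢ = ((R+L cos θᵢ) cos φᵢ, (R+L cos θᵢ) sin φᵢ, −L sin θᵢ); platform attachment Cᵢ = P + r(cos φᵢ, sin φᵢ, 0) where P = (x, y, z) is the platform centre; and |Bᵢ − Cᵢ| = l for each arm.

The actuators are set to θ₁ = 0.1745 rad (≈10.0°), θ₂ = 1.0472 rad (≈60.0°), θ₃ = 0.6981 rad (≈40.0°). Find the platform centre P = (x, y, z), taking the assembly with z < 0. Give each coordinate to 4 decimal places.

arm 1 at φ=0.0°: ρ1 = 0.2873;  S1 = (0.2873, 0.0000, -0.0313)
S2 = (0.2000·cos120.0°, 0.2000·sin120.0°, -0.1559) = (-0.1000, 0.1732, -0.1559)
φ3=240.0°: virtual centre (-0.1239, -0.2147, -0.1157), radius l
eliminate P² terms by subtracting sphere 1 from 2 and 3
plane₁₂: -0.7745x+0.3464y+-0.2493z = -0.0192
Cramer: x(z) = 0.0182-0.2681z;  y(z) = -0.0147+0.1202z
into |P−S₁|² = l²: 1.0863z² + 0.2032z + -0.0288 = 0;  Δ = 0.1665;  z = -0.2814 or 0.0943 → z<0 root = -0.2814
x = 0.0936, y = -0.0485

(0.0936, -0.0485, -0.2814)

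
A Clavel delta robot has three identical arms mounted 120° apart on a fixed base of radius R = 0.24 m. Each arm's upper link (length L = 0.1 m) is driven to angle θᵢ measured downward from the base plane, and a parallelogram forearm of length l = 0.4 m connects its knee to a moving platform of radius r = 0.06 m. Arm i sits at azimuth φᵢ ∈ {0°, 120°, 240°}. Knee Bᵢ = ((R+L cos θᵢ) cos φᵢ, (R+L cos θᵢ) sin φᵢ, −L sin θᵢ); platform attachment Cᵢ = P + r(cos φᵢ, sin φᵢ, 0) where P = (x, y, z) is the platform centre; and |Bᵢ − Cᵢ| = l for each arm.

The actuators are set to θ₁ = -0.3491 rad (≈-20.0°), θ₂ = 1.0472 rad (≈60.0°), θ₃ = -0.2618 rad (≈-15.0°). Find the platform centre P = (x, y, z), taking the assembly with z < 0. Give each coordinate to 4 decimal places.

O1 = (0.2740·cos0.0°, 0.2740·sin0.0°, 0.0342) = (0.2740, 0.0000, 0.0342)
φ2=120.0°: virtual centre (-0.1150, 0.1992, -0.0866), radius l
O3 = (0.2766·cos240.0°, 0.2766·sin240.0°, 0.0259) = (-0.1383, -0.2395, 0.0259)
|O₂|²−|O₁|² = -0.0158;  |O₃|²−|O₁|² = 0.0009
linear system: -0.7779x+0.3984y = -0.0158−-0.2416z; -0.8245x+-0.4791y = 0.0009−-0.0166z
Cramer: x(z) = 0.0103-0.1745z;  y(z) = -0.0197+0.2657z
sphere 1 gives Az²+Bz+C=0 with A=1.1010, B=0.0132, C=-0.0889;  B²−4AC=0.3918;  roots -0.2902, 0.2782;  negative root z = -0.2902
x = 0.0609, y = -0.0968

(0.0609, -0.0968, -0.2902)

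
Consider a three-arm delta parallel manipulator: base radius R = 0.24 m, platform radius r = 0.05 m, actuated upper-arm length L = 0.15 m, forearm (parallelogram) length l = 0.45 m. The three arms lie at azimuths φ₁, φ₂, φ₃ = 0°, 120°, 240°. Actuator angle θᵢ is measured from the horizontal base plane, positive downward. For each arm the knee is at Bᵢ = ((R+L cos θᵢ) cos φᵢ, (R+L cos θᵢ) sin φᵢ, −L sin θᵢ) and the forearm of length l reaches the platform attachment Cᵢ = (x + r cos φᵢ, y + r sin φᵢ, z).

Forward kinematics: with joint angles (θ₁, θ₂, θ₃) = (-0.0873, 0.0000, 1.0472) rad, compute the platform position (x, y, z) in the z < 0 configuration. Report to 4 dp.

φ1=0.0°: virtual centre (0.3394, 0.0000, 0.0131), radius l
O2 = (0.3400·cos120.0°, 0.3400·sin120.0°, 0.0000) = (-0.1700, 0.2944, 0.0000)
O3 = (0.2650·cos240.0°, 0.2650·sin240.0°, -0.1299) = (-0.1325, -0.2295, -0.1299)
|O₂|²−|O₁|² = 0.0002;  |O₃|²−|O₁|² = -0.0283
plane₁₂: -1.0189x+0.5889y+-0.0262z = 0.0002
det = 1.0235;  x = 0.0162+-0.1763z,  y = 0.0284+-0.2606z
into |P−O₁|² = l²: 1.0990z² + 0.0730z + -0.0970 = 0;  Δ = 0.4319;  z = -0.3322 or 0.2658 → z<0 root = -0.3322
x = 0.0747, y = 0.1149

(0.0747, 0.1149, -0.3322)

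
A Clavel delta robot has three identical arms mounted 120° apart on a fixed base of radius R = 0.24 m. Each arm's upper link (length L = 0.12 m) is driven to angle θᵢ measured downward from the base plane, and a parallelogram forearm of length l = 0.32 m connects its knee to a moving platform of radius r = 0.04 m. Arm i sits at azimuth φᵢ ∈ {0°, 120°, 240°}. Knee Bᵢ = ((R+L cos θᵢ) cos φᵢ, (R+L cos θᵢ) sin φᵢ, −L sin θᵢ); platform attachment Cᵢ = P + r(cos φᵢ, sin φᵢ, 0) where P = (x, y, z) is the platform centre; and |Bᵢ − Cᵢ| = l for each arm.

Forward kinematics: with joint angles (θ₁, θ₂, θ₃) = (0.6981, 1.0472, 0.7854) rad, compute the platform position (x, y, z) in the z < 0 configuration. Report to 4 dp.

(0.0195, -0.0209, -0.2436)

centre 1 = (0.2919·cos0.0°, 0.2919·sin0.0°, -0.0771) = (0.2919, 0.0000, -0.0771)
arm 2 at φ=120.0°: e+L cos θ2 = 0.2600;  centre 2 = (-0.1300, 0.2252, -0.1039)
φ3=240.0°: virtual centre (-0.1424, -0.2467, -0.0849), radius l
|centre ₂|²−|centre ₁|² = -0.0128;  |centre ₃|²−|centre ₁|² = -0.0028
[-0.8439 0.4503 -0.0536]·P = -0.0128;  [-0.8687 -0.4934 -0.0154]·P = -0.0028
det = 0.8075;  x = 0.0094+-0.0413z,  y = -0.0108+0.0415z
sphere 1 gives Az²+Bz+C=0 with A=1.0034, B=0.1767, C=-0.0165;  B²−4AC=0.0975;  roots -0.2436, 0.0675;  negative root z = -0.2436
x = 0.0195, y = -0.0209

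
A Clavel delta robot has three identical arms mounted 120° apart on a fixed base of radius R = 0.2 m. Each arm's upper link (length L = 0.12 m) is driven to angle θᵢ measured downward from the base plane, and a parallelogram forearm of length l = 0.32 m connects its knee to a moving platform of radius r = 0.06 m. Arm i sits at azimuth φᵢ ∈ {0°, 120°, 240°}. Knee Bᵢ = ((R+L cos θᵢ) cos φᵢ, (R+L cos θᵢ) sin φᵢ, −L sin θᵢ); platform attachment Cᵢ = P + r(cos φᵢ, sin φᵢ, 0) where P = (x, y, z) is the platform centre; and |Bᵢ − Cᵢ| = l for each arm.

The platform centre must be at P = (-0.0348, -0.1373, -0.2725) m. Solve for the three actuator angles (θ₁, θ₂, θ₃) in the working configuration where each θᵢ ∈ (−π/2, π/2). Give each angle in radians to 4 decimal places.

rotate P by −φ1: (-0.0348, -0.1373, -0.2725)
  A=0.1748, B=-0.2725, C=(l²−L²−A²−y'²−z²)/(2L)=-0.1486
  γ=atan2(-0.2725,0.1748)=-1.0004;  ψ=arccos(-0.4590)=2.0476;  θ1=γ+ψ≈1.0472
rotate P by −φ2: (-0.1015, 0.0988, -0.2725)
  A=0.2415, B=-0.2725, C=(l²−L²−A²−y'²−z²)/(2L)=-0.2264
  θ2 = atan2(B,A) + arccos(C/0.3641) = 1.3962
arm 3 (φ=240.0°): x'=0.1363, y'=0.0385
  e−x'=0.0037;  (l²−L²−(e−x')²−y'²−z²)/2L = 0.0510
  γ=atan2(-0.2725,0.0037)=-1.5572;  ψ=arccos(0.1872)=1.3824;  θ3=γ+ψ≈-0.1748

θ₁ = 1.0472, θ₂ = 1.3962, θ₃ = -0.1748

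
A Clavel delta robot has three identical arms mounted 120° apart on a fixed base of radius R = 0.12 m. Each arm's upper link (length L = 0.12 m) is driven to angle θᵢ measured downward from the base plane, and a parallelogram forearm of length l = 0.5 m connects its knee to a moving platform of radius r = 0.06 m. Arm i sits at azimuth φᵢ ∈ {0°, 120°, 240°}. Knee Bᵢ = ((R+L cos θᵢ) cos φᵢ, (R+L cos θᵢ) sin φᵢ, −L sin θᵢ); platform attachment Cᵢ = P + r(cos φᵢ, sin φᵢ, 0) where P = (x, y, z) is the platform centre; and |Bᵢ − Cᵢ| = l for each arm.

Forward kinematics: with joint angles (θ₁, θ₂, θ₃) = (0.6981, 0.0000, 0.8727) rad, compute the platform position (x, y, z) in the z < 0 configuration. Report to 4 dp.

φ1=0.0°: virtual centre (0.1519, 0.0000, -0.0771), radius l
centre 2 = (0.1800·cos120.0°, 0.1800·sin120.0°, 0.0000) = (-0.0900, 0.1559, 0.0000)
centre 3 = (0.1371·cos240.0°, 0.1371·sin240.0°, -0.0919) = (-0.0686, -0.1188, -0.0919)
eliminate P² terms by subtracting sphere 1 from 2 and 3
plane₁₂: -0.4839x+0.3118y+0.1543z = 0.0034
det = 0.2524;  x = -0.0010+0.1086z,  y = 0.0093+-0.3262z
into |P−centre ₁|² = l²: 1.1182z² + 0.1150z + -0.2206 = 0;  Δ = 0.9999;  z = -0.4985 or 0.3957 → z<0 root = -0.4985
x = -0.0551, y = 0.1719

(-0.0551, 0.1719, -0.4985)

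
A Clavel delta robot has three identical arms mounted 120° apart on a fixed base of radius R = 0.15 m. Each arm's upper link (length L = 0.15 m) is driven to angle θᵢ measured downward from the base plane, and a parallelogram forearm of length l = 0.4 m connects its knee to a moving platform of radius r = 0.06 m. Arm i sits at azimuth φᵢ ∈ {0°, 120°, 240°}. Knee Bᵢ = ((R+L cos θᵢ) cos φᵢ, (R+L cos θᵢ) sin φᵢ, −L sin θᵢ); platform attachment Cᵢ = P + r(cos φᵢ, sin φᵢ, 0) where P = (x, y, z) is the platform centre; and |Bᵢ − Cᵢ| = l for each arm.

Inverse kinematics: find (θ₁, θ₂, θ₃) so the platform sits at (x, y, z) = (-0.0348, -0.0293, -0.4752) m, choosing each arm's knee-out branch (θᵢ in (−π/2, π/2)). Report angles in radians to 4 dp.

φ1=0.0° → target in arm frame (-0.0348, -0.0293)
  e−x'=0.1248;  (l²−L²−(e−x')²−y'²−z²)/2L = -0.3492
  θ1 = atan2(B,A) + arccos(C/0.4913) = 1.0473
arm 2 (φ=120.0°): x'=-0.0080, y'=0.0448
  A=0.0980, B=-0.4752, C=(l²−L²−A²−y'²−z²)/(2L)=-0.3331
  γ=atan2(-0.4752,0.0980)=-1.3675;  ψ=arccos(-0.6865)=2.3274;  θ2=γ+ψ≈0.9599
φ3=240.0° → target in arm frame (0.0428, -0.0155)
  A cos θ + B sin θ = C:  0.0472·cos θ + -0.4752·sin θ = -0.3026
  θ3 = atan2(B,A) + arccos(C/0.4775) = 0.7854

θ₁ = 1.0473, θ₂ = 0.9599, θ₃ = 0.7854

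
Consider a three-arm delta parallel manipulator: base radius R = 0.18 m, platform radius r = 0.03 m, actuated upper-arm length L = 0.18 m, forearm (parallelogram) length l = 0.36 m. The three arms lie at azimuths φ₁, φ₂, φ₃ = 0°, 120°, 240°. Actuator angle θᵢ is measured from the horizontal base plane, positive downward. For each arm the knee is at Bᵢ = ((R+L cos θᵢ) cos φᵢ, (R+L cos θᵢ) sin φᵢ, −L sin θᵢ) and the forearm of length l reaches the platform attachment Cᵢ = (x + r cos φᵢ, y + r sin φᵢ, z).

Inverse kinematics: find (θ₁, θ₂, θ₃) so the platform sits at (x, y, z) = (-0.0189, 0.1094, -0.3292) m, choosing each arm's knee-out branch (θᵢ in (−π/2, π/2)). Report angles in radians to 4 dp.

arm 1 (φ=0.0°): x'=-0.0189, y'=0.1094
  A cos θ + B sin θ = C:  0.1689·cos θ + -0.3292·sin θ = -0.1435
  θ1 = atan2(B,A) + arccos(C/0.3700) = 0.8724
rotate P by −φ2: (0.1042, -0.0383, -0.3292)
  A cos θ + B sin θ = C:  0.0458·cos θ + -0.3292·sin θ = -0.0409
  √(A²+B²)=0.3324;  θ2 = -1.4325+1.6943 ≈ 0.2618
rotate P by −φ3: (-0.0853, -0.0711, -0.3292)
  A=0.2353, B=-0.3292, C=(l²−L²−A²−y'²−z²)/(2L)=-0.1989
  γ=atan2(-0.3292,0.2353)=-0.9502;  ψ=arccos(-0.4914)=2.0845;  θ3=γ+ψ≈1.1343

θ₁ = 0.8724, θ₂ = 0.2618, θ₃ = 1.1343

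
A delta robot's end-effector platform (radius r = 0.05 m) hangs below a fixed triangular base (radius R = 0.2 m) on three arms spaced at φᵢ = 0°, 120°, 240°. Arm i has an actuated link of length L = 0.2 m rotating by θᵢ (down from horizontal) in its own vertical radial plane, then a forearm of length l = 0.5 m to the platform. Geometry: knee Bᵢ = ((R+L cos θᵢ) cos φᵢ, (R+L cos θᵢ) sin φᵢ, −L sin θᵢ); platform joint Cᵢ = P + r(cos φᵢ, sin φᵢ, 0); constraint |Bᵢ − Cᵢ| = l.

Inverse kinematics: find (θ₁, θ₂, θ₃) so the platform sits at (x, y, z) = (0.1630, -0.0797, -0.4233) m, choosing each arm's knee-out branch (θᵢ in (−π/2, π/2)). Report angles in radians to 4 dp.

φ1=0.0° → target in arm frame (0.1630, -0.0797)
  A=-0.0130, B=-0.4233, C=(l²−L²−A²−y'²−z²)/(2L)=0.0607
  γ=atan2(-0.4233,-0.0130)=-1.6015;  ψ=arccos(0.1434)=1.4269;  θ1=γ+ψ≈-0.1746
φ2=120.0° → target in arm frame (-0.1505, -0.1013)
  A cos θ + B sin θ = C:  0.3005·cos θ + -0.4233·sin θ = -0.1744
  θ2 = atan2(B,A) + arccos(C/0.5191) = 0.9600
φ3=240.0° → target in arm frame (-0.0125, 0.1810)
  e−x'=0.1625;  (l²−L²−(e−x')²−y'²−z²)/2L = -0.0709
  γ=atan2(-0.4233,0.1625)=-1.2043;  ψ=arccos(-0.1563)=1.7277;  θ3=γ+ψ≈0.5234

θ₁ = -0.1746, θ₂ = 0.9600, θ₃ = 0.5234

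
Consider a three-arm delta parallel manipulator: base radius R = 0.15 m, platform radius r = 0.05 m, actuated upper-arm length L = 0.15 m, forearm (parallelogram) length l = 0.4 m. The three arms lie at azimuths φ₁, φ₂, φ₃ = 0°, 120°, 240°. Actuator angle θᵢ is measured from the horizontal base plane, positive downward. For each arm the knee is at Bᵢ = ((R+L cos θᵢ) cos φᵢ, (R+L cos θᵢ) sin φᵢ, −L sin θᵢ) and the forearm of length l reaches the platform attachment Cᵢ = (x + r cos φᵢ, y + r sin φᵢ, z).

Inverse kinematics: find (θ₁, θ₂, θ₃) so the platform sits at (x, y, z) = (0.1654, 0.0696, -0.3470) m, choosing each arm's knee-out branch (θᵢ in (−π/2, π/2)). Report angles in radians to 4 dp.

rotate P by −φ1: (0.1654, 0.0696, -0.3470)
  e−x'=-0.0654;  (l²−L²−(e−x')²−y'²−z²)/2L = 0.0266
  γ=atan2(-0.3470,-0.0654)=-1.7571;  ψ=arccos(0.0752)=1.4955;  θ1=γ+ψ≈-0.2616
φ2=120.0° → target in arm frame (-0.0224, -0.1780)
  A=0.1224, B=-0.3470, C=(l²−L²−A²−y'²−z²)/(2L)=-0.0987
  γ=atan2(-0.3470,0.1224)=-1.2316;  ψ=arccos(-0.2681)=1.8422;  θ2=γ+ψ≈0.6106
rotate P by −φ3: (-0.1430, 0.1084, -0.3470)
  A cos θ + B sin θ = C:  0.2430·cos θ + -0.3470·sin θ = -0.1790
  θ3 = atan2(B,A) + arccos(C/0.4236) = 1.0472

θ₁ = -0.2616, θ₂ = 0.6106, θ₃ = 1.0472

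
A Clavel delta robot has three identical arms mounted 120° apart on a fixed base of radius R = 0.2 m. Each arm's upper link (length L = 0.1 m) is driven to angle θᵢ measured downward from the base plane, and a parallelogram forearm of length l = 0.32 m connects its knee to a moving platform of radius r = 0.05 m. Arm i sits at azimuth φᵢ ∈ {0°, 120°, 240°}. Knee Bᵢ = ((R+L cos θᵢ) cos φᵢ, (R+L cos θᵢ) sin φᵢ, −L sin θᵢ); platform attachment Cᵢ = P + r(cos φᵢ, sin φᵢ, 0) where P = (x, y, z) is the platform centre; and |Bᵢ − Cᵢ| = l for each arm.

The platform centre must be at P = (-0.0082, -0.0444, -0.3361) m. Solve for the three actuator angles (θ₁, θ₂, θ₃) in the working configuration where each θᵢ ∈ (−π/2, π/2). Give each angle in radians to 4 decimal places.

θ₁ = 1.1347, θ₂ = 1.3094, θ₃ = 0.7854

rotate P by −φ1: (-0.0082, -0.0444, -0.3361)
  A=0.1582, B=-0.3361, C=(l²−L²−A²−y'²−z²)/(2L)=-0.2378
  √(A²+B²)=0.3715;  θ1 = -1.1309+2.2655 ≈ 1.1347
arm 2 (φ=120.0°): x'=-0.0344, y'=0.0293
  A cos θ + B sin θ = C:  0.1844·cos θ + -0.3361·sin θ = -0.2770
  γ=atan2(-0.3361,0.1844)=-1.0691;  ψ=arccos(-0.7227)=2.3785;  θ2=γ+ψ≈1.3094
arm 3 (φ=240.0°): x'=0.0426, y'=0.0151
  A cos θ + B sin θ = C:  0.1074·cos θ + -0.3361·sin θ = -0.1617
  θ3 = atan2(B,A) + arccos(C/0.3529) = 0.7854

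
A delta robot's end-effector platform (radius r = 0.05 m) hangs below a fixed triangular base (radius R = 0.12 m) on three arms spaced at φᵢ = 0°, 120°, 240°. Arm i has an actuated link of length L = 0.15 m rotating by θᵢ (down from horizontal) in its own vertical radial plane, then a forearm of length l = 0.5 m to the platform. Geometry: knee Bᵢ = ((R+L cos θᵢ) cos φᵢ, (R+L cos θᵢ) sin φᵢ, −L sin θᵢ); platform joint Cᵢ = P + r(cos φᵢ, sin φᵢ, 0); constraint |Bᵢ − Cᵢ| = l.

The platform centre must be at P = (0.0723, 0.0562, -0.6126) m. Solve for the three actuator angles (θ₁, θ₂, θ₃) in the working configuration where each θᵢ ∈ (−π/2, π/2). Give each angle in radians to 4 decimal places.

θ₁ = 0.9600, θ₂ = 1.1349, θ₃ = 1.3965

φ1=0.0° → target in arm frame (0.0723, 0.0562)
  A=-0.0023, B=-0.6126, C=(l²−L²−A²−y'²−z²)/(2L)=-0.5031
  γ=atan2(-0.6126,-0.0023)=-1.5746;  ψ=arccos(-0.8213)=2.5345;  θ1=γ+ψ≈0.9600
φ2=120.0° → target in arm frame (0.0125, -0.0907)
  e−x'=0.0575;  (l²−L²−(e−x')²−y'²−z²)/2L = -0.5310
  √(A²+B²)=0.6153;  θ2 = -1.4772+2.6121 ≈ 1.1349
rotate P by −φ3: (-0.0848, 0.0345, -0.6126)
  e−x'=0.1548;  (l²−L²−(e−x')²−y'²−z²)/2L = -0.5765
  θ3 = atan2(B,A) + arccos(C/0.6319) = 1.3965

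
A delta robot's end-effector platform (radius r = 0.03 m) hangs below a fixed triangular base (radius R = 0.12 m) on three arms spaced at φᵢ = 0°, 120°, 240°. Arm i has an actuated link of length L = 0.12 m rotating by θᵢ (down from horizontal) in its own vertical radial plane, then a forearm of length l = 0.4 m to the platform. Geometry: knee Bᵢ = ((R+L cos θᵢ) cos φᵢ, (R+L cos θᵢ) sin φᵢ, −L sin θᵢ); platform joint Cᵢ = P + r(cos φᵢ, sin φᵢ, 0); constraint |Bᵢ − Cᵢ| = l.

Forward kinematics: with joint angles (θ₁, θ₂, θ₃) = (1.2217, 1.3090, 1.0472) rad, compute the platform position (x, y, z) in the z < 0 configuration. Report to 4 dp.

(-0.0068, -0.0355, -0.4866)

S1 = (0.1310·cos0.0°, 0.1310·sin0.0°, -0.1128) = (0.1310, 0.0000, -0.1128)
arm 2 at φ=120.0°: e+L cos θ2 = 0.1211;  S2 = (-0.0605, 0.1048, -0.1159)
S3 = (0.1500·cos240.0°, 0.1500·sin240.0°, -0.1039) = (-0.0750, -0.1299, -0.1039)
subtract pairs → two planes through P
linear system: -0.3831x+0.2097y = -0.0018−-0.0063z; -0.4121x+-0.2598y = 0.0034−0.0177z
det = 0.1860;  x = -0.0013+0.0111z,  y = -0.0110+0.0504z
into |P−S₁|² = l²: 1.0027z² + 0.2215z + -0.1296 = 0;  Δ = 0.5690;  z = -0.4866 or 0.2657 → z<0 root = -0.4866
x = -0.0068, y = -0.0355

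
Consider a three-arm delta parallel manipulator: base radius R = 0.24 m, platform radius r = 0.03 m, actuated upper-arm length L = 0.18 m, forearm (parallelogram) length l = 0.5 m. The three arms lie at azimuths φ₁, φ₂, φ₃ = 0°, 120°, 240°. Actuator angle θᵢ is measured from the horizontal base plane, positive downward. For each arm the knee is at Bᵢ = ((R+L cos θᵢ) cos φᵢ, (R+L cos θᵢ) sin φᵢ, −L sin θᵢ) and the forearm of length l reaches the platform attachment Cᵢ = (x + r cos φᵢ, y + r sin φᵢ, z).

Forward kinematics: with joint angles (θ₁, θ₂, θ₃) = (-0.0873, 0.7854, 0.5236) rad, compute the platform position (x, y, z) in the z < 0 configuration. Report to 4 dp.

(0.1009, -0.0362, -0.3911)

φ1=0.0°: virtual centre (0.3893, 0.0000, 0.0157), radius l
arm 2 at φ=120.0°: e+L cos θ2 = 0.3373;  centre 2 = (-0.1686, 0.2921, -0.1273)
centre 3 = (0.3659·cos240.0°, 0.3659·sin240.0°, -0.0900) = (-0.1829, -0.3169, -0.0900)
subtract pairs → two planes through P
plane₁₂: -1.1159x+0.5842y+-0.2859z = -0.0219
Cramer: x(z) = 0.0142-0.2215z;  y(z) = -0.0102+0.0664z
quadratic in z: (1.0535)z²+(0.1334)z+(-0.1090)=0, √Δ=0.6906 → z ∈ {-0.3911, 0.2645}; z = -0.3911 (taking z<0)
x = 0.1009, y = -0.0362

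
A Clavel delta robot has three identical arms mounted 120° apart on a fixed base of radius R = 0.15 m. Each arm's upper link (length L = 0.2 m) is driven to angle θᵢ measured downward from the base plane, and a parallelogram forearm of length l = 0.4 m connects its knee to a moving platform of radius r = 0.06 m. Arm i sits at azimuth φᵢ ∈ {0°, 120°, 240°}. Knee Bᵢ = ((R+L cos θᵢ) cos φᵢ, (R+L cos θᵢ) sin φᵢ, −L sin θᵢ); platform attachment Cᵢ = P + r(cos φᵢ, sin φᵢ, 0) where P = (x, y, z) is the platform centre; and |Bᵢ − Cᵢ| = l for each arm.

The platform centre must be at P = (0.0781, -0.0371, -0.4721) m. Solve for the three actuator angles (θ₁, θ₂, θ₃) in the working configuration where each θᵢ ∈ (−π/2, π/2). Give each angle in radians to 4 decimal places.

θ₁ = 0.6107, θ₂ = 1.0469, θ₃ = 0.8724

φ1=0.0° → target in arm frame (0.0781, -0.0371)
  e−x'=0.0119;  (l²−L²−(e−x')²−y'²−z²)/2L = -0.2610
  √(A²+B²)=0.4722;  θ1 = -1.5456+2.1563 ≈ 0.6107
arm 2 (φ=120.0°): x'=-0.0712, y'=-0.0491
  A cos θ + B sin θ = C:  0.1612·cos θ + -0.4721·sin θ = -0.3282
  γ=atan2(-0.4721,0.1612)=-1.2418;  ψ=arccos(-0.6578)=2.2887;  θ2=γ+ψ≈1.0469
φ3=240.0° → target in arm frame (-0.0069, 0.0862)
  A cos θ + B sin θ = C:  0.0969·cos θ + -0.4721·sin θ = -0.2993
  γ=atan2(-0.4721,0.0969)=-1.3683;  ψ=arccos(-0.6209)=2.2407;  θ3=γ+ψ≈0.8724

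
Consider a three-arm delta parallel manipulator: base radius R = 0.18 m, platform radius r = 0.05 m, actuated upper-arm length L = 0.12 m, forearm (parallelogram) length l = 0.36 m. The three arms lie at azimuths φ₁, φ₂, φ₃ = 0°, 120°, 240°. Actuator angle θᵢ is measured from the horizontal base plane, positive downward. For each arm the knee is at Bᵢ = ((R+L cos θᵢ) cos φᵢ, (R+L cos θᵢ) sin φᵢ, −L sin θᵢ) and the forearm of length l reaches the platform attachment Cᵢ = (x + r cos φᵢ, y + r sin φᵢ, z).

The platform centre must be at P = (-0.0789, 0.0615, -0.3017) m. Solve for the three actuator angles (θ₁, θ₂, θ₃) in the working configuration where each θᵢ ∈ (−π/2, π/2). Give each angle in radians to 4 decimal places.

θ₁ = 0.8727, θ₂ = -0.1744, θ₃ = 0.5237

arm 1 (φ=0.0°): x'=-0.0789, y'=0.0615
  A cos θ + B sin θ = C:  0.2089·cos θ + -0.3017·sin θ = -0.0969
  θ1 = atan2(B,A) + arccos(C/0.3670) = 0.8727
rotate P by −φ2: (0.0927, 0.0376, -0.3017)
  A=0.0373, B=-0.3017, C=(l²−L²−A²−y'²−z²)/(2L)=0.0891
  θ2 = atan2(B,A) + arccos(C/0.3040) = -0.1744
arm 3 (φ=240.0°): x'=-0.0138, y'=-0.0991
  A cos θ + B sin θ = C:  0.1438·cos θ + -0.3017·sin θ = -0.0263
  θ3 = atan2(B,A) + arccos(C/0.3342) = 0.5237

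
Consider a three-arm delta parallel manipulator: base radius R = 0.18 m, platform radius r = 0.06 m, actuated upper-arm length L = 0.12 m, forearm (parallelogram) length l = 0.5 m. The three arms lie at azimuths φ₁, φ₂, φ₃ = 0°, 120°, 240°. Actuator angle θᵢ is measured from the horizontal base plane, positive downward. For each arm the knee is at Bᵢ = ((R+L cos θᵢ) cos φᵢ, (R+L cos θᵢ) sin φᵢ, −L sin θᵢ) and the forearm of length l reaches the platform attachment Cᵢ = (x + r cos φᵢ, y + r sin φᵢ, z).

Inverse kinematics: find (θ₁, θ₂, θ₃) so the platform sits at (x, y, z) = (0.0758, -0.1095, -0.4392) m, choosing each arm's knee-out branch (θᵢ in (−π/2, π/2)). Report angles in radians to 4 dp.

rotate P by −φ1: (0.0758, -0.1095, -0.4392)
  A cos θ + B sin θ = C:  0.0442·cos θ + -0.4392·sin θ = 0.1198
  θ1 = atan2(B,A) + arccos(C/0.4414) = -0.1746
rotate P by −φ2: (-0.1327, -0.0109, -0.4392)
  e−x'=0.2527;  (l²−L²−(e−x')²−y'²−z²)/2L = -0.0887
  θ2 = atan2(B,A) + arccos(C/0.5067) = 0.6981
φ3=240.0° → target in arm frame (0.0569, 0.1204)
  A=0.0631, B=-0.4392, C=(l²−L²−A²−y'²−z²)/(2L)=0.1010
  √(A²+B²)=0.4437;  θ3 = -1.4282+1.3412 ≈ -0.0869

θ₁ = -0.1746, θ₂ = 0.6981, θ₃ = -0.0869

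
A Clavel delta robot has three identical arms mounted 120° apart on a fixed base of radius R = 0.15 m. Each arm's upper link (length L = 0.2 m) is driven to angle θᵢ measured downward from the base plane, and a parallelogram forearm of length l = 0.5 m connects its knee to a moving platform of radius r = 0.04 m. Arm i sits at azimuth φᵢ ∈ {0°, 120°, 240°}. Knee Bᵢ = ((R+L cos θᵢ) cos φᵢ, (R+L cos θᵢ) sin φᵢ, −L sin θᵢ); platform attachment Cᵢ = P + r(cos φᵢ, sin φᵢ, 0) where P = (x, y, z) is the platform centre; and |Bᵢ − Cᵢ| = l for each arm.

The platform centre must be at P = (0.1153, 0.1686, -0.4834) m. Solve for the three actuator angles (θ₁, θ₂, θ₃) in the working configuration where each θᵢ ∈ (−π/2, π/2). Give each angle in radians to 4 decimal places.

θ₁ = 0.2620, θ₂ = 0.3494, θ₃ = 1.1349

rotate P by −φ1: (0.1153, 0.1686, -0.4834)
  A=-0.0053, B=-0.4834, C=(l²−L²−A²−y'²−z²)/(2L)=-0.1303
  θ1 = atan2(B,A) + arccos(C/0.4834) = 0.2620
φ2=120.0° → target in arm frame (0.0884, -0.1842)
  A cos θ + B sin θ = C:  0.0216·cos θ + -0.4834·sin θ = -0.1451
  θ2 = atan2(B,A) + arccos(C/0.4839) = 0.3494
arm 3 (φ=240.0°): x'=-0.2037, y'=0.0156
  A=0.3137, B=-0.4834, C=(l²−L²−A²−y'²−z²)/(2L)=-0.3058
  √(A²+B²)=0.5762;  θ3 = -0.9952+2.1301 ≈ 1.1349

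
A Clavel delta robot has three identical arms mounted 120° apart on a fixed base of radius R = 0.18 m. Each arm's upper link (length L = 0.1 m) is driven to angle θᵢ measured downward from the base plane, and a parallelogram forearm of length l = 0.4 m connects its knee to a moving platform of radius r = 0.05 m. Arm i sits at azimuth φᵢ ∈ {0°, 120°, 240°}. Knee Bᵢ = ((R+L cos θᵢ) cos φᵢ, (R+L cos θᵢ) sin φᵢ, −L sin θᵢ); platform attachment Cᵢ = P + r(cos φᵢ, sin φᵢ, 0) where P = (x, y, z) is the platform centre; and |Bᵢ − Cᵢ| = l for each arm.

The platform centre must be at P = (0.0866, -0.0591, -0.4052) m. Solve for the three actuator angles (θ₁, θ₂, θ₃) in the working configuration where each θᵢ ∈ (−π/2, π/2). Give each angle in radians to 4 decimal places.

θ₁ = 0.3491, θ₂ = 1.3088, θ₃ = 0.7853

φ1=0.0° → target in arm frame (0.0866, -0.0591)
  e−x'=0.0434;  (l²−L²−(e−x')²−y'²−z²)/2L = -0.0978
  √(A²+B²)=0.4075;  θ1 = -1.4641+1.8132 ≈ 0.3491
arm 2 (φ=120.0°): x'=-0.0945, y'=-0.0454
  e−x'=0.2245;  (l²−L²−(e−x')²−y'²−z²)/2L = -0.3332
  √(A²+B²)=0.4632;  θ2 = -1.0649+2.3737 ≈ 1.3088
rotate P by −φ3: (0.0079, 0.1045, -0.4052)
  e−x'=0.1221;  (l²−L²−(e−x')²−y'²−z²)/2L = -0.2002
  γ=atan2(-0.4052,0.1221)=-1.2781;  ψ=arccos(-0.4729)=2.0634;  θ3=γ+ψ≈0.7853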